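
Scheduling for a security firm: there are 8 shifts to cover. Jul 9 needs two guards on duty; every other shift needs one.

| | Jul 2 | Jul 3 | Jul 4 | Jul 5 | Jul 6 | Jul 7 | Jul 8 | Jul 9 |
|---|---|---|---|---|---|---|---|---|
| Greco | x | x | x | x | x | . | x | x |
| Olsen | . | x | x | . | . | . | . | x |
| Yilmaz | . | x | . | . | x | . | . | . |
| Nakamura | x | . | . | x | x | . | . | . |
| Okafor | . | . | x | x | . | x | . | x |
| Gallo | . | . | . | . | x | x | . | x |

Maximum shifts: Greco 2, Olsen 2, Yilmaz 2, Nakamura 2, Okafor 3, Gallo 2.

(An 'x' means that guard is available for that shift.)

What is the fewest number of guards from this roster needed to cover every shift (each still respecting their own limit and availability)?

4

9 slots to fill and no one can take more than 3, so at least ⌈9/3⌉ = 3 guards are needed.
Any 3 guards together have capacity at most 3+2+2 = 7 < 9 slots, so 3 can never suffice.
Greco, Olsen, Yilmaz, and Okafor alone can cover everything: Jul 2→Greco, Jul 3→Yilmaz, Jul 4→Olsen, Jul 5→Okafor, Jul 6→Yilmaz, Jul 7→Okafor, Jul 8→Greco, Jul 9→Olsen+Okafor.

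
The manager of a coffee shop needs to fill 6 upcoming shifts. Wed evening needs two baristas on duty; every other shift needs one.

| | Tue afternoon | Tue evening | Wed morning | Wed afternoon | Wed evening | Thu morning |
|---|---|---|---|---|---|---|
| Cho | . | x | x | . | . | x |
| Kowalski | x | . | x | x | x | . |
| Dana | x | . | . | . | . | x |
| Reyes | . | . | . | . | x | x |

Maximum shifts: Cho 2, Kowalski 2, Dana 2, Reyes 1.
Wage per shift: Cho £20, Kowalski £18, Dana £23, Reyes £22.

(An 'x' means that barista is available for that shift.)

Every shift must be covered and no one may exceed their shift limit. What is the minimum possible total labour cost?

Tue evening can only be covered by Cho, so that assignment is forced.
Wed afternoon can only be covered by Kowalski, so that assignment is forced.
Wed evening can only be covered by Kowalski and Reyes, so that assignment is forced.
Picking the cheapest available barista for each shift independently would cost £134, but that ignores the shift limits.
An optimal schedule: Tue afternoon→Dana, Tue evening→Cho, Wed morning→Cho, Wed afternoon→Kowalski, Wed evening→Kowalski+Reyes, Thu morning→Dana.
Total: 23 + 20 + 20 + 18 + 18 + 22 + 23 = £144.

£144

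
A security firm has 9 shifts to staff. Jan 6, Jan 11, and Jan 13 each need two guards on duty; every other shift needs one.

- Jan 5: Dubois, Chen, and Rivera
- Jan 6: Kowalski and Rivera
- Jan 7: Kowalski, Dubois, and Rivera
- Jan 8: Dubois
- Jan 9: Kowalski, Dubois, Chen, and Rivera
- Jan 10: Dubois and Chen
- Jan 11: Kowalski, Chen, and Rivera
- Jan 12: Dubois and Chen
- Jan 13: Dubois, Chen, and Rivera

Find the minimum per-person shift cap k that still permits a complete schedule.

With 4 guards and 12 worker-slots to fill, someone must work at least ⌈12/4⌉ = 3 shifts, so k ≥ 3.
k = 3 works: Jan 5→Chen, Jan 6→Kowalski+Rivera, Jan 7→Kowalski, Jan 8→Dubois, Jan 9→Rivera, Jan 10→Dubois, Jan 11→Kowalski+Chen, Jan 12→Dubois, Jan 13→Chen+Rivera.
Loads: Kowalski 3, Dubois 3, Chen 3, Rivera 3 — all ≤ 3.

3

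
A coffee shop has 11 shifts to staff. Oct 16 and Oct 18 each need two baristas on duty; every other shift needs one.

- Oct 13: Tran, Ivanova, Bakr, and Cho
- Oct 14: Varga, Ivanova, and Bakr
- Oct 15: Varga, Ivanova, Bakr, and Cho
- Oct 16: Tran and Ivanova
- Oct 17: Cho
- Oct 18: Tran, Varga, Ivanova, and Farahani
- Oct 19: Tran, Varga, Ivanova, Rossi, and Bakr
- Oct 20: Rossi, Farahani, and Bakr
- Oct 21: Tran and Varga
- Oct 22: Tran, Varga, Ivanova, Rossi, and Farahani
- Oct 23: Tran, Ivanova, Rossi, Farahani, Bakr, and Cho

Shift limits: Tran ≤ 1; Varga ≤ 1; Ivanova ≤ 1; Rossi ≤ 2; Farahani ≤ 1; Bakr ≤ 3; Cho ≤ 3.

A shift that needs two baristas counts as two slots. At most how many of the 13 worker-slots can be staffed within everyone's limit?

12

Total capacity across all baristas is 1+1+1+2+1+3+3 = 12, and 13 slots are needed, so at most 12 can be filled.
An assignment achieving 12: Oct 13→Bakr, Oct 14→Bakr, Oct 15→Cho, Oct 16→Tran+Ivanova, Oct 17→Cho, Oct 18→Farahani, Oct 19→Bakr, Oct 20→Rossi, Oct 21→Varga, Oct 22→Rossi, Oct 23→Cho.
Loads: Tran 1/1, Varga 1/1, Ivanova 1/1, Rossi 2/2, Farahani 1/1, Bakr 3/3, Cho 3/3.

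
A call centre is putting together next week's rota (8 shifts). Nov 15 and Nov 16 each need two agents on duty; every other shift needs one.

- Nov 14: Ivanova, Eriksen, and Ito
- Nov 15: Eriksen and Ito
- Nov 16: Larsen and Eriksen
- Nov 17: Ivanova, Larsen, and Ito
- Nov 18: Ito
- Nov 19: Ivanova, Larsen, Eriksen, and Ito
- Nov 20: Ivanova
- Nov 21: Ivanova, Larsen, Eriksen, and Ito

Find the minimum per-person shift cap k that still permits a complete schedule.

With 4 agents and 10 worker-slots to fill, someone must work at least ⌈10/4⌉ = 3 shifts, so k ≥ 3.
k = 3 works: Nov 14→Ivanova, Nov 15→Eriksen+Ito, Nov 16→Larsen+Eriksen, Nov 17→Ivanova, Nov 18→Ito, Nov 19→Larsen, Nov 20→Ivanova, Nov 21→Larsen.
Loads: Ivanova 3, Larsen 3, Eriksen 2, Ito 2 — all ≤ 3.

3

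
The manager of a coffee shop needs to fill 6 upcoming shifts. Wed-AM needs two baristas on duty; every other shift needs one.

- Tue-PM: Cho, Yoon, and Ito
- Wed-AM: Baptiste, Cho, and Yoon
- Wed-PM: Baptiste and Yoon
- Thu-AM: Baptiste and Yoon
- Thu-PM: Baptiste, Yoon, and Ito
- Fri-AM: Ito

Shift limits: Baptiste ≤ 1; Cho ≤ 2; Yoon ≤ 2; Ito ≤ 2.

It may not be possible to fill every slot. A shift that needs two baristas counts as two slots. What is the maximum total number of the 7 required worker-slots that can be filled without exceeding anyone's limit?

7

Total capacity across all baristas is 1+2+2+2 = 7, and 7 slots are needed, so at most 7 can be filled.
An assignment achieving 7: Tue-PM→Cho, Wed-AM→Cho+Yoon, Wed-PM→Baptiste, Thu-AM→Yoon, Thu-PM→Ito, Fri-AM→Ito.
Loads: Baptiste 1/1, Cho 2/2, Yoon 2/2, Ito 2/2.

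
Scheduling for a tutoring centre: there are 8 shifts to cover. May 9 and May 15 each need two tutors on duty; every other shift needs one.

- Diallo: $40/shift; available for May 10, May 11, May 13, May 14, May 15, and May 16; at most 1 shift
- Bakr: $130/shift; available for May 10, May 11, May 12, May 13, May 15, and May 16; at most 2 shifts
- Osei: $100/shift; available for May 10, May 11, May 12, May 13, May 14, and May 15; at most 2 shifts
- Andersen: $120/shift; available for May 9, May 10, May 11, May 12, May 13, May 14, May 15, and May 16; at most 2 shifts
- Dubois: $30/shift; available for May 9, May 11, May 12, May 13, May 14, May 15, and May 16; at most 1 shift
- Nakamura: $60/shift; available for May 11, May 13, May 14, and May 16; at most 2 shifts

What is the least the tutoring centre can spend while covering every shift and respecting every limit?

$890

May 9 can only be covered by Andersen and Dubois, so that assignment is forced.
Picking the cheapest available tutor for each shift independently would cost $410, but that ignores the shift limits.
An optimal schedule: May 9→Andersen+Dubois, May 10→Diallo, May 11→Nakamura, May 12→Bakr, May 13→Nakamura, May 14→Osei, May 15→Osei+Andersen, May 16→Bakr.
Total: 120 + 30 + 40 + 60 + 130 + 60 + 100 + 100 + 120 + 130 = $890.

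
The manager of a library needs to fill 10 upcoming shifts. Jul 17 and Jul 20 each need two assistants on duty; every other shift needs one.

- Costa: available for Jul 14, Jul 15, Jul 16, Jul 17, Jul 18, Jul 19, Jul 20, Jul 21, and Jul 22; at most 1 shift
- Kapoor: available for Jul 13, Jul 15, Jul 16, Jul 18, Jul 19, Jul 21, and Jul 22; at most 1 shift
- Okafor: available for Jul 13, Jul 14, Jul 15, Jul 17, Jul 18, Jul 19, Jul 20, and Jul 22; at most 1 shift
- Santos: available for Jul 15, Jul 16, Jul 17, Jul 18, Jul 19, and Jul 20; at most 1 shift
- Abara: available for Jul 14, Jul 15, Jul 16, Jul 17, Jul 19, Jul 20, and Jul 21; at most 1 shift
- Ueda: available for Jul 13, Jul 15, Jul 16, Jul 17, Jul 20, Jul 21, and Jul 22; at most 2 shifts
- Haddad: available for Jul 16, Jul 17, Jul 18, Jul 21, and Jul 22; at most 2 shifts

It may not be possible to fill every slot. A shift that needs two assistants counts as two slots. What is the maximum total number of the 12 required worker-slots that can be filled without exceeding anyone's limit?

9

Total capacity across all assistants is 1+1+1+1+1+2+2 = 9, and 12 slots are needed, so at most 9 can be filled.
An assignment achieving 9: Jul 13→Kapoor, Jul 14→Costa, Jul 16→Haddad, Jul 18→Okafor, Jul 19→Santos, Jul 20→Abara+Ueda, Jul 21→Ueda, Jul 22→Haddad.
Loads: Costa 1/1, Kapoor 1/1, Okafor 1/1, Santos 1/1, Abara 1/1, Ueda 2/2, Haddad 2/2.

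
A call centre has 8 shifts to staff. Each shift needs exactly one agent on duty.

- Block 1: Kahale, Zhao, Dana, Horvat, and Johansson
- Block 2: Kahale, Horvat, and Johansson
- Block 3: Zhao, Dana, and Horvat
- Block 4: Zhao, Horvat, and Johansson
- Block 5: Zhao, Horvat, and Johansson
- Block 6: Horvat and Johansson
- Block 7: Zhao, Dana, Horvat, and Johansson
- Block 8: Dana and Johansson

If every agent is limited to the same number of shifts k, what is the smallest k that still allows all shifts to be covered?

With 5 agents and 8 worker-slots to fill, someone must work at least ⌈8/5⌉ = 2 shifts, so k ≥ 2.
k = 2 works: Block 1→Kahale, Block 2→Kahale, Block 3→Zhao, Block 4→Zhao, Block 5→Horvat, Block 6→Horvat, Block 7→Dana, Block 8→Dana.
Loads: Kahale 2, Zhao 2, Dana 2, Horvat 2, Johansson 0 — all ≤ 2.

2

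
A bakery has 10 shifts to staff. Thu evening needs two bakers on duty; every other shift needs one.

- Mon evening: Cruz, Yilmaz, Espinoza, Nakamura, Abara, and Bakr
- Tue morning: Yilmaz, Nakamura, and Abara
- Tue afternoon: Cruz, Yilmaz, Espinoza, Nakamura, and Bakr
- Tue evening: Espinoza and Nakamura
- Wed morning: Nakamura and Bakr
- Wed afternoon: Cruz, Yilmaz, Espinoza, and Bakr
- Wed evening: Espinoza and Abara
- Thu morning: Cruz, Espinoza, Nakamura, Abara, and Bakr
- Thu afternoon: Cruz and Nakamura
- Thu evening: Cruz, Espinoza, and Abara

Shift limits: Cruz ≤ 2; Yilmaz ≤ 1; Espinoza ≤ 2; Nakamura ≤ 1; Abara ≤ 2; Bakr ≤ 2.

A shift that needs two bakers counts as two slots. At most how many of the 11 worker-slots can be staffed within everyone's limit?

Total capacity across all bakers is 2+1+2+1+2+2 = 10, and 11 slots are needed, so at most 10 can be filled.
An assignment achieving 10: Tue morning→Yilmaz, Tue afternoon→Bakr, Tue evening→Espinoza, Wed morning→Nakamura, Wed afternoon→Bakr, Wed evening→Espinoza, Thu morning→Abara, Thu afternoon→Cruz, Thu evening→Cruz+Abara.
Loads: Cruz 2/2, Yilmaz 1/1, Espinoza 2/2, Nakamura 1/1, Abara 2/2, Bakr 2/2.

10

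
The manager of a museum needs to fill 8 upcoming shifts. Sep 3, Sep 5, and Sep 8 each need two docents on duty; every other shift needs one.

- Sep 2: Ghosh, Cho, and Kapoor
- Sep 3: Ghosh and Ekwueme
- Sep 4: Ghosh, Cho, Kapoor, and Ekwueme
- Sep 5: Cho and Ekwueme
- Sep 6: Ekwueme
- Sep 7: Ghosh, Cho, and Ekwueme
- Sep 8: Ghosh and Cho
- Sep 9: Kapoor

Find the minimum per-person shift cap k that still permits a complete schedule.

With 4 docents and 11 worker-slots to fill, someone must work at least ⌈11/4⌉ = 3 shifts, so k ≥ 3.
k = 3 works: Sep 2→Ghosh, Sep 3→Ghosh+Ekwueme, Sep 4→Kapoor, Sep 5→Cho+Ekwueme, Sep 6→Ekwueme, Sep 7→Cho, Sep 8→Ghosh+Cho, Sep 9→Kapoor.
Loads: Ghosh 3, Cho 3, Kapoor 2, Ekwueme 3 — all ≤ 3.

3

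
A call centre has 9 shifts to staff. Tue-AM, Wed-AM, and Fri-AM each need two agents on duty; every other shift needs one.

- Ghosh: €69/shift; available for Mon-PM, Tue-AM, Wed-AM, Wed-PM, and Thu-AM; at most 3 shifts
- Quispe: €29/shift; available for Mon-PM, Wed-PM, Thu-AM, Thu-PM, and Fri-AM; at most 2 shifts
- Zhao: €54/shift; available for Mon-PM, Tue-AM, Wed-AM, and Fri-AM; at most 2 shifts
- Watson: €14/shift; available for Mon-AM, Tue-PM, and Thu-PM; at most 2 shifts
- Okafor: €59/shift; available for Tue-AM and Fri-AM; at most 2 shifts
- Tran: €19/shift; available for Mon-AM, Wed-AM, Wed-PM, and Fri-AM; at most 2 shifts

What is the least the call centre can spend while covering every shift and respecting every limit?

Tue-PM can only be covered by Watson, so that assignment is forced.
Picking the cheapest available agent for each shift independently would cost €353, but that ignores the shift limits.
An optimal schedule: Mon-AM→Watson, Mon-PM→Zhao, Tue-AM→Zhao+Okafor, Tue-PM→Watson, Wed-AM→Tran+Ghosh, Wed-PM→Ghosh, Thu-AM→Quispe, Thu-PM→Quispe, Fri-AM→Tran+Okafor.
Total: 14 + 54 + 54 + 59 + 14 + 19 + 69 + 69 + 29 + 29 + 19 + 59 = €488.

€488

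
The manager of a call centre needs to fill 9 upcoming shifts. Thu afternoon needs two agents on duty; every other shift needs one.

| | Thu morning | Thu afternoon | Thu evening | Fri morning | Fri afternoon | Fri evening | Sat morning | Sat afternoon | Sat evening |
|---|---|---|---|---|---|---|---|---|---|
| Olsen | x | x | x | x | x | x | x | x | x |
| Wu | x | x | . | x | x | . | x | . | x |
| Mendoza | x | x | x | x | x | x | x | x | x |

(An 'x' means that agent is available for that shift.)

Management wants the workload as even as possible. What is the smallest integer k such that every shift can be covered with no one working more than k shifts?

4

With 3 agents and 10 worker-slots to fill, someone must work at least ⌈10/3⌉ = 4 shifts, so k ≥ 4.
k = 4 works: Thu morning→Olsen, Thu afternoon→Wu+Mendoza, Thu evening→Olsen, Fri morning→Wu, Fri afternoon→Wu, Fri evening→Olsen, Sat morning→Wu, Sat afternoon→Olsen, Sat evening→Mendoza.
Loads: Olsen 4, Wu 4, Mendoza 2 — all ≤ 4.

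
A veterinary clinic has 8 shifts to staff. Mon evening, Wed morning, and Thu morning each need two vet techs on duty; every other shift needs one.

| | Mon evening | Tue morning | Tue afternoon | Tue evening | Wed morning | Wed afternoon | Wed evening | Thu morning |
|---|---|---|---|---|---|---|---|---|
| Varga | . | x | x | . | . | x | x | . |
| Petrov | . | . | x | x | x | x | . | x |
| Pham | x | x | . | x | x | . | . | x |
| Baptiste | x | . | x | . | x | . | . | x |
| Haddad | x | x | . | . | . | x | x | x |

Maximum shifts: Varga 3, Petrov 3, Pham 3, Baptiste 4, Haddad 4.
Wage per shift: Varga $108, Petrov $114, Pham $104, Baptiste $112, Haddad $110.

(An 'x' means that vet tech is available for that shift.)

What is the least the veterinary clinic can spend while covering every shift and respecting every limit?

Picking the cheapest available vet tech for each shift independently would cost $1176, but that ignores the shift limits.
An optimal schedule: Mon evening→Pham+Haddad, Tue morning→Varga, Tue afternoon→Varga, Tue evening→Pham, Wed morning→Pham+Baptiste, Wed afternoon→Haddad, Wed evening→Varga, Thu morning→Haddad+Baptiste.
Total: 104 + 110 + 108 + 108 + 104 + 104 + 112 + 110 + 108 + 110 + 112 = $1190.

$1190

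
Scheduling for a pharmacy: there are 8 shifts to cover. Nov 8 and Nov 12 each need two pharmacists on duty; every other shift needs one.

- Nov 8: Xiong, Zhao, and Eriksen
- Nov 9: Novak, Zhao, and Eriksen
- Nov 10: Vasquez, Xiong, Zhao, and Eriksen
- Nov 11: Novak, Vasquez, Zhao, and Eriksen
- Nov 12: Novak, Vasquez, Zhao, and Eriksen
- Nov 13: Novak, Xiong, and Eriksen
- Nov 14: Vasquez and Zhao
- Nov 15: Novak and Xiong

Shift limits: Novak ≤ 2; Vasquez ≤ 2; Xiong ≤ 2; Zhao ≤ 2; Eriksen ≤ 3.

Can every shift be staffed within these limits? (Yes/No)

One valid schedule: Nov 8→Xiong+Zhao, Nov 9→Novak, Nov 10→Vasquez, Nov 11→Eriksen, Nov 12→Zhao+Eriksen, Nov 13→Xiong, Nov 14→Vasquez, Nov 15→Novak.
Loads: Novak 2/2, Vasquez 2/2, Xiong 2/2, Zhao 2/2, Eriksen 2/3 — all within limits.

Yes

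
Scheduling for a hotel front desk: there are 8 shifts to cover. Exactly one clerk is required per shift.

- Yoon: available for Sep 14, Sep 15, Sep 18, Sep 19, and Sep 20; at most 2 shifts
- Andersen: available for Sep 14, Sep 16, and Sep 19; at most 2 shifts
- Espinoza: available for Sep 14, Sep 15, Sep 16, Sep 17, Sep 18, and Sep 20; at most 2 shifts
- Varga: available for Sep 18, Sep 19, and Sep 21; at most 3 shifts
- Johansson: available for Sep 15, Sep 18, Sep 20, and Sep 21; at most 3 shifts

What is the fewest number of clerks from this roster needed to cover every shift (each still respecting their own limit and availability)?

8 slots to fill and no one can take more than 3, so at least ⌈8/3⌉ = 3 clerks are needed.
No set of 3 clerks can cover every shift (each such set leaves at least one shift with no one available or exceeds a cap).
Yoon, Andersen, Espinoza, and Varga alone can cover everything: Sep 14→Andersen, Sep 15→Yoon, Sep 16→Andersen, Sep 17→Espinoza, Sep 18→Espinoza, Sep 19→Varga, Sep 20→Yoon, Sep 21→Varga.

4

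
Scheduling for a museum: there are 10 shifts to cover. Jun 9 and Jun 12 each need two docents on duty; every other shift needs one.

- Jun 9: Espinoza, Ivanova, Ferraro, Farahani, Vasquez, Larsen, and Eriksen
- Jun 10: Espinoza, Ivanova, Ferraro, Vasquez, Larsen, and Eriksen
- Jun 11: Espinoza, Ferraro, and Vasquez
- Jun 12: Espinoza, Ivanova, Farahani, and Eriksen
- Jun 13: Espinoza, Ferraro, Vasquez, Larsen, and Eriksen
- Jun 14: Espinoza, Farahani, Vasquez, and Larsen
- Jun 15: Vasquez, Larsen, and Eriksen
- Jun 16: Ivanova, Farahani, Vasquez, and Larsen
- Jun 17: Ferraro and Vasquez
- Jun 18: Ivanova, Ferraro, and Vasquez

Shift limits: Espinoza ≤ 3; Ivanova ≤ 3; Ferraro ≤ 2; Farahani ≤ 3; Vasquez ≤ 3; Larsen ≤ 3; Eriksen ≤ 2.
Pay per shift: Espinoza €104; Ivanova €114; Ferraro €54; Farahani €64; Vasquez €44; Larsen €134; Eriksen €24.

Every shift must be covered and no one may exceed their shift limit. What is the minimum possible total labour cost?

Picking the cheapest available docent for each shift independently would cost €448, but that ignores the shift limits.
An optimal schedule: Jun 9→Ferraro+Espinoza, Jun 10→Ferraro, Jun 11→Vasquez, Jun 12→Farahani+Espinoza, Jun 13→Eriksen, Jun 14→Farahani, Jun 15→Eriksen, Jun 16→Farahani, Jun 17→Vasquez, Jun 18→Vasquez.
Total: 54 + 104 + 54 + 44 + 64 + 104 + 24 + 64 + 24 + 64 + 44 + 44 = €688.

€688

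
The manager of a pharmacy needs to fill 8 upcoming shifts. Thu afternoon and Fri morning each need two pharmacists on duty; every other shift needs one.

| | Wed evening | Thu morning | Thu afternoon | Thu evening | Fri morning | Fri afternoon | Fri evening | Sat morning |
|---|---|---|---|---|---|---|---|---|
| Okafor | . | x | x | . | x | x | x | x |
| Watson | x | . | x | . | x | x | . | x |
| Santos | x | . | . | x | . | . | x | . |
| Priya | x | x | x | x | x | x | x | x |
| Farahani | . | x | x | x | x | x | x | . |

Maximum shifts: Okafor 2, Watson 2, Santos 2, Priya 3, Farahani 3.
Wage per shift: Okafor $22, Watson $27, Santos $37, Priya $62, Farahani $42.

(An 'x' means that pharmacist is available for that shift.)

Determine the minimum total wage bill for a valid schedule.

$360

Picking the cheapest available pharmacist for each shift independently would cost $250, but that ignores the shift limits.
An optimal schedule: Wed evening→Watson, Thu morning→Okafor, Thu afternoon→Watson+Farahani, Thu evening→Santos, Fri morning→Farahani+Priya, Fri afternoon→Farahani, Fri evening→Santos, Sat morning→Okafor.
Total: 27 + 22 + 27 + 42 + 37 + 42 + 62 + 42 + 37 + 22 = $360.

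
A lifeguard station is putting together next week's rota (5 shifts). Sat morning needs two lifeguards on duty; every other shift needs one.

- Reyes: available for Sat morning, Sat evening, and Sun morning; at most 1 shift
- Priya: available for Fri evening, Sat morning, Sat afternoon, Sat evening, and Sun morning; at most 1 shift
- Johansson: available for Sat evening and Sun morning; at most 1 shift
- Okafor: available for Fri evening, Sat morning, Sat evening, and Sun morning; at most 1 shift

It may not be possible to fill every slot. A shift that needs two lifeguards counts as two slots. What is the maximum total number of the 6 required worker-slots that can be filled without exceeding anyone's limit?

Total capacity across all lifeguards is 1+1+1+1 = 4, and 6 slots are needed, so at most 4 can be filled.
An assignment achieving 4: Fri evening→Okafor, Sat morning→Reyes, Sat afternoon→Priya, Sat evening→Johansson.
Loads: Reyes 1/1, Priya 1/1, Johansson 1/1, Okafor 1/1.

4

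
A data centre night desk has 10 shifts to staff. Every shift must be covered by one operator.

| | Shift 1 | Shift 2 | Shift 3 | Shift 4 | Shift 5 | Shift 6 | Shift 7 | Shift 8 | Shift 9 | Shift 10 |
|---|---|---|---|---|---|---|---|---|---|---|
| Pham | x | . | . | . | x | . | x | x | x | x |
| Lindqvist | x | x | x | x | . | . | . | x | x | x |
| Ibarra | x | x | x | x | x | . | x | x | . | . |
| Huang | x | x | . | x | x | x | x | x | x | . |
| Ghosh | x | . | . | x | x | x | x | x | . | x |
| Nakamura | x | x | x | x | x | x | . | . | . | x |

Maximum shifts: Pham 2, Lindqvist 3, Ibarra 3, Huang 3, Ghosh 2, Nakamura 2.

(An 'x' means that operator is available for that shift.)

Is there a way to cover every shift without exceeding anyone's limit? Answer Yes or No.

One valid schedule: Shift 1→Huang, Shift 2→Lindqvist, Shift 3→Lindqvist, Shift 4→Ibarra, Shift 5→Ibarra, Shift 6→Huang, Shift 7→Pham, Shift 8→Ibarra, Shift 9→Pham, Shift 10→Lindqvist.
Loads: Pham 2/2, Lindqvist 3/3, Ibarra 3/3, Huang 2/3, Ghosh 0/2, Nakamura 0/2 — all within limits.

Yes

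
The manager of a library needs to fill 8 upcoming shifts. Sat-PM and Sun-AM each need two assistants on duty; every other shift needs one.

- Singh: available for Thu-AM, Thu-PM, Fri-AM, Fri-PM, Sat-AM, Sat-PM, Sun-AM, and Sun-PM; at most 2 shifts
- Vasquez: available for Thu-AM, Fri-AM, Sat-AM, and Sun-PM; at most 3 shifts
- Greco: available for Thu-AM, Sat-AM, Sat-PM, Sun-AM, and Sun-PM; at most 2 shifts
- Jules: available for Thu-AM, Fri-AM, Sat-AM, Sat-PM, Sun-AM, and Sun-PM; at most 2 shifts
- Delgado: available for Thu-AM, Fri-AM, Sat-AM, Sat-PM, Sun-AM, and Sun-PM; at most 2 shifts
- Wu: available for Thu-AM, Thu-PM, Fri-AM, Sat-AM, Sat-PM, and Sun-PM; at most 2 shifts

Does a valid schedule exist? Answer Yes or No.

Fri-PM can only be covered by Singh, so that assignment is forced.
One valid schedule: Thu-AM→Vasquez, Thu-PM→Singh, Fri-AM→Vasquez, Fri-PM→Singh, Sat-AM→Vasquez, Sat-PM→Jules+Delgado, Sun-AM→Greco+Jules, Sun-PM→Greco.
Loads: Singh 2/2, Vasquez 3/3, Greco 2/2, Jules 2/2, Delgado 1/2, Wu 0/2 — all within limits.

Yes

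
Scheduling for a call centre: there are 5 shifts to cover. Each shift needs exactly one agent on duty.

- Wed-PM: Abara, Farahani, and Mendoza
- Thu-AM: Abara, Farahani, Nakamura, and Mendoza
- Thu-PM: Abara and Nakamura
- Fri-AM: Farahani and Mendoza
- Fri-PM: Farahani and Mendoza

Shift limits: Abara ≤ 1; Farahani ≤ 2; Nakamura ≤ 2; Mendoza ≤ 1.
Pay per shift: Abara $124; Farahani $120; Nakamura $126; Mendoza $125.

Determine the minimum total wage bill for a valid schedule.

Picking the cheapest available agent for each shift independently would cost $604, but that ignores the shift limits.
An optimal schedule: Wed-PM→Mendoza, Thu-AM→Nakamura, Thu-PM→Abara, Fri-AM→Farahani, Fri-PM→Farahani.
Total: 125 + 126 + 124 + 120 + 120 = $615.

$615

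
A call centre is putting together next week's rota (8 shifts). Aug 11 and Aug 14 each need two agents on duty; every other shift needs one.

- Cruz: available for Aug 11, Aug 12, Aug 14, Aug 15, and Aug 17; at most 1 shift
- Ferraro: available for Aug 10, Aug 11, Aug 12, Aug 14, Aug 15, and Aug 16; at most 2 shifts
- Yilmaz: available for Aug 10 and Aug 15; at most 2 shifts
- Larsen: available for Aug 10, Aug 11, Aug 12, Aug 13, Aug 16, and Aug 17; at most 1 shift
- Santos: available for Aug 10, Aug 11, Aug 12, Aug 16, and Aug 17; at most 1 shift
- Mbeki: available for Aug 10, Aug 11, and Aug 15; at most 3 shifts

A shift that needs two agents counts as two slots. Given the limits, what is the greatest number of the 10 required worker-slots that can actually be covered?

Total capacity across all agents is 1+2+2+1+1+3 = 10, and 10 slots are needed, so at most 10 can be filled.
An assignment achieving 8: Aug 10→Yilmaz, Aug 11→Mbeki, Aug 13→Larsen, Aug 14→Cruz+Ferraro, Aug 15→Yilmaz, Aug 16→Ferraro, Aug 17→Santos.
Loads: Cruz 1/1, Ferraro 2/2, Yilmaz 2/2, Larsen 1/1, Santos 1/1, Mbeki 1/3.

8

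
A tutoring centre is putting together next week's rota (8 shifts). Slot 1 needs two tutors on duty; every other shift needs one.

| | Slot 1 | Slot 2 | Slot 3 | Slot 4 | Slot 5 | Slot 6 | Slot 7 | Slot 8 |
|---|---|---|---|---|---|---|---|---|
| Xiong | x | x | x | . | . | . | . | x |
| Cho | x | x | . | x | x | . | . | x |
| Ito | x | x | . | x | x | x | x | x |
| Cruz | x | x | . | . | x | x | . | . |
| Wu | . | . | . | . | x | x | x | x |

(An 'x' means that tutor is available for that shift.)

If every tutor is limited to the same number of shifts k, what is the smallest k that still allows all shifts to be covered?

2

With 5 tutors and 9 worker-slots to fill, someone must work at least ⌈9/5⌉ = 2 shifts, so k ≥ 2.
k = 2 works: Slot 1→Cho+Cruz, Slot 2→Xiong, Slot 3→Xiong, Slot 4→Cho, Slot 5→Cruz, Slot 6→Ito, Slot 7→Ito, Slot 8→Wu.
Loads: Xiong 2, Cho 2, Ito 2, Cruz 2, Wu 1 — all ≤ 2.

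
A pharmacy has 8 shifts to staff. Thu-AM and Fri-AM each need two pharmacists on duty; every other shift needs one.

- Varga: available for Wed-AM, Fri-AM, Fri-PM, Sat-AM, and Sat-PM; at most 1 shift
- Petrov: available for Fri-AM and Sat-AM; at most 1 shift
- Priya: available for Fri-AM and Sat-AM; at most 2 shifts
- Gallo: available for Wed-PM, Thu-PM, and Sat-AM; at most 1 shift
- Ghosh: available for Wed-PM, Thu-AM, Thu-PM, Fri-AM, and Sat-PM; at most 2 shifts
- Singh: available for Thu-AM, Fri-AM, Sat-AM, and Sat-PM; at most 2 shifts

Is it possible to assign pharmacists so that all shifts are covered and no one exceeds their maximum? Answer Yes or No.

Shifts {Wed-AM, Fri-PM} need 2 worker-slots in total, but the pharmacists available for any of those shifts (Varga) can supply at most 1 among them. So no valid schedule exists.

No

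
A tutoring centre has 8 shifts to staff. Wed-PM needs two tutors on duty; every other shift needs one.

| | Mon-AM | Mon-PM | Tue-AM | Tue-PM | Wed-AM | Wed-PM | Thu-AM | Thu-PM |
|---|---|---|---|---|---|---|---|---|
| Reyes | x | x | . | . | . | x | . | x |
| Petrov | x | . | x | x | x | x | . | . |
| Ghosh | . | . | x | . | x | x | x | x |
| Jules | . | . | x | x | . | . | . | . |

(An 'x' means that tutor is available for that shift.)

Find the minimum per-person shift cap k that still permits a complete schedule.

With 4 tutors and 9 worker-slots to fill, someone must work at least ⌈9/4⌉ = 3 shifts, so k ≥ 3.
k = 3 works: Mon-AM→Reyes, Mon-PM→Reyes, Tue-AM→Ghosh, Tue-PM→Petrov, Wed-AM→Petrov, Wed-PM→Petrov+Ghosh, Thu-AM→Ghosh, Thu-PM→Reyes.
Loads: Reyes 3, Petrov 3, Ghosh 3, Jules 0 — all ≤ 3.

3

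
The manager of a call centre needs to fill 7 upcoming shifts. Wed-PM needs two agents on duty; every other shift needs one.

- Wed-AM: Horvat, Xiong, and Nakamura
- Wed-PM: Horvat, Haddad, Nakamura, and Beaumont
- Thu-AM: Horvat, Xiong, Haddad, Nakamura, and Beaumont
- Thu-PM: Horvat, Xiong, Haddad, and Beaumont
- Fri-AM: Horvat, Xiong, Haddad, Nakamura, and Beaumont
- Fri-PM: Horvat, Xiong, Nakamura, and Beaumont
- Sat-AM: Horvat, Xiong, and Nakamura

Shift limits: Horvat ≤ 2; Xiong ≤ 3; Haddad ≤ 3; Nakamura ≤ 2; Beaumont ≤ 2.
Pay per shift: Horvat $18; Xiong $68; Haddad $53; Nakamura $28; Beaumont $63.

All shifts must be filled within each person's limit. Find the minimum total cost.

Picking the cheapest available agent for each shift independently would cost $154, but that ignores the shift limits.
An optimal schedule: Wed-AM→Horvat, Wed-PM→Haddad+Beaumont, Thu-AM→Nakamura, Thu-PM→Haddad, Fri-AM→Haddad, Fri-PM→Nakamura, Sat-AM→Horvat.
Total: 18 + 53 + 63 + 28 + 53 + 53 + 28 + 18 = $314.

$314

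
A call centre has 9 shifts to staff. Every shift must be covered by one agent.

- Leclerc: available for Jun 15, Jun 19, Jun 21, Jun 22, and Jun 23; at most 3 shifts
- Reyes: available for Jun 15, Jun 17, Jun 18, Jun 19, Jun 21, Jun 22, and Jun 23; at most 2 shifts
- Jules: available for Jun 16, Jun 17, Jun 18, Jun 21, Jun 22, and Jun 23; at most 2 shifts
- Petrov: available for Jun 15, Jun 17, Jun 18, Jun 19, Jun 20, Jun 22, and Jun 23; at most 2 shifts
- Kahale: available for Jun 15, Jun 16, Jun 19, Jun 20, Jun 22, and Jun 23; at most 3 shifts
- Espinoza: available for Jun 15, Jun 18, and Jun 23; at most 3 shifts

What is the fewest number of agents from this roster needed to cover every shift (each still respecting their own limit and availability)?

9 slots to fill and no one can take more than 3, so at least ⌈9/3⌉ = 3 agents are needed.
No set of 3 agents can cover every shift (each such set leaves at least one shift with no one available or exceeds a cap).
Leclerc, Reyes, Jules, and Petrov alone can cover everything: Jun 15→Leclerc, Jun 16→Jules, Jun 17→Reyes, Jun 18→Reyes, Jun 19→Leclerc, Jun 20→Petrov, Jun 21→Leclerc, Jun 22→Jules, Jun 23→Petrov.

4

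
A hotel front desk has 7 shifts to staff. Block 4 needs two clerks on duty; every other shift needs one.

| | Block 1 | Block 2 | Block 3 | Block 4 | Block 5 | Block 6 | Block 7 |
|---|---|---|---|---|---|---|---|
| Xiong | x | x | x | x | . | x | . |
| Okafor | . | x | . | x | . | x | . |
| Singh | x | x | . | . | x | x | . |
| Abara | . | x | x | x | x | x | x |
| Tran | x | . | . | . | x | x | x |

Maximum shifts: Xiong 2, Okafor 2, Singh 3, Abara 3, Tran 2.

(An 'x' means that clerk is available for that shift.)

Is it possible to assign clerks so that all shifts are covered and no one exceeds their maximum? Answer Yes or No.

One valid schedule: Block 1→Xiong, Block 2→Okafor, Block 3→Xiong, Block 4→Okafor+Abara, Block 5→Singh, Block 6→Singh, Block 7→Abara.
Loads: Xiong 2/2, Okafor 2/2, Singh 2/3, Abara 2/3, Tran 0/2 — all within limits.

Yes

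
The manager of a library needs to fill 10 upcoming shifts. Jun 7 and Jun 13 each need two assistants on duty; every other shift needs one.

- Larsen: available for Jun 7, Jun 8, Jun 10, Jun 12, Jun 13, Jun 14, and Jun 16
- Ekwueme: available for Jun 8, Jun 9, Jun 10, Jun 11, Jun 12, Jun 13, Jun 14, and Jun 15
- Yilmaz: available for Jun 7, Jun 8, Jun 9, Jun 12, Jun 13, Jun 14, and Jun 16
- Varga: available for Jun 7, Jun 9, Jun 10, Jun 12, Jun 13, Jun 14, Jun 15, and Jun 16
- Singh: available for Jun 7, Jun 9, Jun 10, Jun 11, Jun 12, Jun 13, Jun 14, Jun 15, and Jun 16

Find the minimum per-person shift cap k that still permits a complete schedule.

With 5 assistants and 12 worker-slots to fill, someone must work at least ⌈12/5⌉ = 3 shifts, so k ≥ 3.
k = 3 works: Jun 7→Yilmaz+Varga, Jun 8→Larsen, Jun 9→Ekwueme, Jun 10→Larsen, Jun 11→Ekwueme, Jun 12→Yilmaz, Jun 13→Varga+Singh, Jun 14→Yilmaz, Jun 15→Ekwueme, Jun 16→Larsen.
Loads: Larsen 3, Ekwueme 3, Yilmaz 3, Varga 2, Singh 1 — all ≤ 3.

3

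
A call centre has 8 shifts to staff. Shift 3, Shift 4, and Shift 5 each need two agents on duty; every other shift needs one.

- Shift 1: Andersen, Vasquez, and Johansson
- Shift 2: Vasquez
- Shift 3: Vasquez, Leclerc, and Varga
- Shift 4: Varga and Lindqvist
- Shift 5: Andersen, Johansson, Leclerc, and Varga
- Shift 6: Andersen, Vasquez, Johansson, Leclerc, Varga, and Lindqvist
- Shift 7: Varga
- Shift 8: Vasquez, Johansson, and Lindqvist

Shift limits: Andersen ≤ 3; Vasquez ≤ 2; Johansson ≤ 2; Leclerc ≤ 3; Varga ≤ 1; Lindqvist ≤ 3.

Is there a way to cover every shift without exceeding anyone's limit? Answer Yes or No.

No

Total capacity is 14 and 11 slots are needed, so capacity alone doesn't rule it out.
Shifts {Shift 4, Shift 7} need 3 worker-slots in total, but the agents available for any of those shifts (Varga and Lindqvist) can supply at most 2 among them. So no valid schedule exists.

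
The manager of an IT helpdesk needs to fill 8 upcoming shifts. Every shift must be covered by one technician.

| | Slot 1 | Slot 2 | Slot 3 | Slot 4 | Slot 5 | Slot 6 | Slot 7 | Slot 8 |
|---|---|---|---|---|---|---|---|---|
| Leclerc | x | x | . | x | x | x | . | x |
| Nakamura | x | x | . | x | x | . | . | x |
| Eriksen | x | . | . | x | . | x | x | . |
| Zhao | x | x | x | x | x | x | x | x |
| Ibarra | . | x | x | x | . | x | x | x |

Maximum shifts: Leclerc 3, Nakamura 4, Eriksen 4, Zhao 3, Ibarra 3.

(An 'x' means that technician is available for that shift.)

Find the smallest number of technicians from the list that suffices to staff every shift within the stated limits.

3

8 slots to fill and no one can take more than 4, so at least ⌈8/4⌉ = 2 technicians are needed.
No set of 2 technicians can cover every shift (each such set leaves at least one shift with no one available or exceeds a cap).
Leclerc, Nakamura, and Zhao alone can cover everything: Slot 1→Leclerc, Slot 2→Leclerc, Slot 3→Zhao, Slot 4→Nakamura, Slot 5→Nakamura, Slot 6→Leclerc, Slot 7→Zhao, Slot 8→Nakamura.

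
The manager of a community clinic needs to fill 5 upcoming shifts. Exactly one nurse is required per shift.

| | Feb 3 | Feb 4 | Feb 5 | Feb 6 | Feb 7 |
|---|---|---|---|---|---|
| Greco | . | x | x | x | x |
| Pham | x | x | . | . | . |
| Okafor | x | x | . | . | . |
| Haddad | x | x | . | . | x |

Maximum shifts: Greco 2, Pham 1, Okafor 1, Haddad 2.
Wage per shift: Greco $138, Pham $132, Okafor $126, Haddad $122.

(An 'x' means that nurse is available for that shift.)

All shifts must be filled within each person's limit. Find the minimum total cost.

Feb 5 can only be covered by Greco, so that assignment is forced.
Feb 6 can only be covered by Greco, so that assignment is forced.
Picking the cheapest available nurse for each shift independently would cost $642, but that ignores the shift limits.
An optimal schedule: Feb 3→Haddad, Feb 4→Okafor, Feb 5→Greco, Feb 6→Greco, Feb 7→Haddad.
Total: 122 + 126 + 138 + 138 + 122 = $646.

$646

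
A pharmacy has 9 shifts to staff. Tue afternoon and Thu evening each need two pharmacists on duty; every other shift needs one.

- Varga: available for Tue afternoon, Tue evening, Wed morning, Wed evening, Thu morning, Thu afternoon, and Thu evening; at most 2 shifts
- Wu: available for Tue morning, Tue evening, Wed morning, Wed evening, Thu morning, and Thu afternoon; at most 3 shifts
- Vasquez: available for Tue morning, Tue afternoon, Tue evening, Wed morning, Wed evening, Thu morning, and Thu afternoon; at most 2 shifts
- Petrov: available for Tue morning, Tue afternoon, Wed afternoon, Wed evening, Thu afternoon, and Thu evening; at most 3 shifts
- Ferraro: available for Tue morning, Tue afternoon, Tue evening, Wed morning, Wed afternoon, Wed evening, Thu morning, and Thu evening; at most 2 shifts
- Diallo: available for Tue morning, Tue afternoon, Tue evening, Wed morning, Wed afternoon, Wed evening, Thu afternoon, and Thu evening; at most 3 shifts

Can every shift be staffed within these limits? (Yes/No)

One valid schedule: Tue morning→Wu, Tue afternoon→Vasquez+Petrov, Tue evening→Varga, Wed morning→Wu, Wed afternoon→Petrov, Wed evening→Vasquez, Thu morning→Varga, Thu afternoon→Wu, Thu evening→Petrov+Ferraro.
Loads: Varga 2/2, Wu 3/3, Vasquez 2/2, Petrov 3/3, Ferraro 1/2, Diallo 0/3 — all within limits.

Yes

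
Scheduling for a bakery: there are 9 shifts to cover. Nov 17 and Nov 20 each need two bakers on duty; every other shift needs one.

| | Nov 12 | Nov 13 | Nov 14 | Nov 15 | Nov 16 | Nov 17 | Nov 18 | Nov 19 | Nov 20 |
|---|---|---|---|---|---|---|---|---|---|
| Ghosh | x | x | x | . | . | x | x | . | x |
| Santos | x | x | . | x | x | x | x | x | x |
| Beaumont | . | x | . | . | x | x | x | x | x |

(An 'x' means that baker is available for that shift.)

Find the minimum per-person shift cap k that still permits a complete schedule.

4

With 3 bakers and 11 worker-slots to fill, someone must work at least ⌈11/3⌉ = 4 shifts, so k ≥ 4.
k = 4 works: Nov 12→Ghosh, Nov 13→Ghosh, Nov 14→Ghosh, Nov 15→Santos, Nov 16→Santos, Nov 17→Ghosh+Beaumont, Nov 18→Beaumont, Nov 19→Santos, Nov 20→Santos+Beaumont.
Loads: Ghosh 4, Santos 4, Beaumont 3 — all ≤ 4.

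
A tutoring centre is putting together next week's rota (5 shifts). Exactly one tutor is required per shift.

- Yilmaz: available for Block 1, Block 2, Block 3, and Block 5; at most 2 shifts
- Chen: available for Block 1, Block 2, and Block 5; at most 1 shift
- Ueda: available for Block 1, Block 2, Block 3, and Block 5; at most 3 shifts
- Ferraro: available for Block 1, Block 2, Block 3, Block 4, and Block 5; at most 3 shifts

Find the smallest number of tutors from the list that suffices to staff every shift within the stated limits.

5 slots to fill and no one can take more than 3, so at least ⌈5/3⌉ = 2 tutors are needed.
Yilmaz and Ferraro alone can cover everything: Block 1→Yilmaz, Block 2→Yilmaz, Block 3→Ferraro, Block 4→Ferraro, Block 5→Ferraro.

2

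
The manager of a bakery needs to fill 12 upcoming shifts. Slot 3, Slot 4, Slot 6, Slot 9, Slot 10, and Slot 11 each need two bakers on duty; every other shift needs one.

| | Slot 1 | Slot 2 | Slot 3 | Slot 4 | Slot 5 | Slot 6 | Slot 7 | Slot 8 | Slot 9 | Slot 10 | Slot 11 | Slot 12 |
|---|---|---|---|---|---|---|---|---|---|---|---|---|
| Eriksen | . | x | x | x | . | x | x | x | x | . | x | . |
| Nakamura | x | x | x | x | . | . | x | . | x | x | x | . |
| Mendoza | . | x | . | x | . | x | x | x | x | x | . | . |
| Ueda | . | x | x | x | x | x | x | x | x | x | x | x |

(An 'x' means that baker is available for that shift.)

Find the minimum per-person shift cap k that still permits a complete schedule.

5

With 4 bakers and 18 worker-slots to fill, someone must work at least ⌈18/4⌉ = 5 shifts, so k ≥ 5.
k = 5 works: Slot 1→Nakamura, Slot 2→Eriksen, Slot 3→Eriksen+Nakamura, Slot 4→Mendoza+Ueda, Slot 5→Ueda, Slot 6→Eriksen+Mendoza, Slot 7→Nakamura, Slot 8→Eriksen, Slot 9→Mendoza+Ueda, Slot 10→Nakamura+Mendoza, Slot 11→Eriksen+Nakamura, Slot 12→Ueda.
Loads: Eriksen 5, Nakamura 5, Mendoza 4, Ueda 4 — all ≤ 5.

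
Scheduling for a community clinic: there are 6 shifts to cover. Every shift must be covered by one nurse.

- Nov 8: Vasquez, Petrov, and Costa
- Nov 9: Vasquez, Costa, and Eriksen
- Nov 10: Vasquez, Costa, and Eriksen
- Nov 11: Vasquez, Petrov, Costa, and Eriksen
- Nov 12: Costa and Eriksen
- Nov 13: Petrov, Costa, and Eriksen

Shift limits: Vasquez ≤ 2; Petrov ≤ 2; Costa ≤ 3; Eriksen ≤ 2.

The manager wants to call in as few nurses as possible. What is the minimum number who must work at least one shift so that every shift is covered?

6 slots to fill and no one can take more than 3, so at least ⌈6/3⌉ = 2 nurses are needed.
Any 2 nurses together have capacity at most 3+2 = 5 < 6 slots, so 2 can never suffice.
Vasquez, Petrov, and Costa alone can cover everything: Nov 8→Petrov, Nov 9→Vasquez, Nov 10→Vasquez, Nov 11→Costa, Nov 12→Costa, Nov 13→Petrov.

3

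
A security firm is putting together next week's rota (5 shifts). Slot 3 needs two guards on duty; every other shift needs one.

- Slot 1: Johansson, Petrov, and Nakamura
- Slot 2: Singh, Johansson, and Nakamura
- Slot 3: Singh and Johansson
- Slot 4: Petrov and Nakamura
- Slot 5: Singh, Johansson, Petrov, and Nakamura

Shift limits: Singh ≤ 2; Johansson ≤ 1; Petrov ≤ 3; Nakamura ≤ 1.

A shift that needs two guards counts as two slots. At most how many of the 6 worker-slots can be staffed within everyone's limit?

6

Total capacity across all guards is 2+1+3+1 = 7, and 6 slots are needed, so at most 6 can be filled.
An assignment achieving 6: Slot 1→Petrov, Slot 2→Singh, Slot 3→Singh+Johansson, Slot 4→Petrov, Slot 5→Petrov.
Loads: Singh 2/2, Johansson 1/1, Petrov 3/3, Nakamura 0/1.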